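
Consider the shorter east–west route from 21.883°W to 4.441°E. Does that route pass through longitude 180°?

Signed shortest Δλ = ((4.441 − -21.883 + 180) mod 360) − 180 = 26.324°.
Going east by 26.324° from -21.883° reaches +4.441° without touching 180°.

No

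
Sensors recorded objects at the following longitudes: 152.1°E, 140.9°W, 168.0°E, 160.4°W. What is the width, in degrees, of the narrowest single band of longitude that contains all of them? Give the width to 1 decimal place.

67.0°

Sort the longitudes: -160.4°, -140.9°, +152.1°, +168.0°.
Eastward gaps between consecutive values (wrapping around): 19.5°, 293.0°, 15.9°, 31.6°.
Largest gap = 293.0° ⇒ minimal covering band is its complement: 360° − 293.0° = 67.0°.
Band runs from +152.1° eastward to -140.9°, crossing the antimeridian.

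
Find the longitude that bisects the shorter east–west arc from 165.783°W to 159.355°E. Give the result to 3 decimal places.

Signed shortest Δλ from -165.783° to +159.355° is -34.862°.
Midpoint longitude = -165.783° + (-34.862°)/2 = -165.783° − 17.431° = -183.214°.
Normalise into (−180°, 180°]: +176.786°.
(The naïve average (-165.783 + +159.355)/2 = -3.214° is on the wrong side of the globe.)

176.786°E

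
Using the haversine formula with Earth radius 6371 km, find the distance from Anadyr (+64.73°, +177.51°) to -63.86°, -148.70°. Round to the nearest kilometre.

Δλ = -148.70 − 177.51 = -326.21°; wrapped into (−180°, 180°]: 33.79°.
Δφ = -63.86 − 64.73 = -128.59°.
a = sin²(Δφ/2) + cos φ₁ · cos φ₂ · sin²(Δλ/2) = 0.827756.
c = 2·atan2(√a, √(1−a)) = 2.28566 rad → d = 6371·c ≈ 14561.92 km.

14562 km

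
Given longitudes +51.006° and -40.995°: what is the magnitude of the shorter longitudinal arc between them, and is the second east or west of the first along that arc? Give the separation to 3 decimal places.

92.001° west

Raw difference: -40.995 − 51.006 = -92.001°.
Normalise into (−180°, 180°]: -92.001° stays -92.001°.
Negative ⇒ the second point lies to the west; separation 92.001°.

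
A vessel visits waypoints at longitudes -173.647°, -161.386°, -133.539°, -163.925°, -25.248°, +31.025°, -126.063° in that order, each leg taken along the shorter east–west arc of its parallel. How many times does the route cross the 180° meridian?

0

Leg 1: -173.647° → -161.386°, shortest Δλ = 12.261° (east) — does not cross 180°.
Leg 2: -161.386° → -133.539°, shortest Δλ = 27.847° (east) — does not cross 180°.
Leg 3: -133.539° → -163.925°, shortest Δλ = -30.386° (west) — does not cross 180°.
Leg 4: -163.925° → -25.248°, shortest Δλ = 138.677° (east) — does not cross 180°.
Leg 5: -25.248° → +31.025°, shortest Δλ = 56.273° (east) — does not cross 180°.
Leg 6: +31.025° → -126.063°, shortest Δλ = -157.088° (west) — does not cross 180°.
Total crossings: 0.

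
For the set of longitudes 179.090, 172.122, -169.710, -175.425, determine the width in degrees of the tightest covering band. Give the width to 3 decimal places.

18.168°

Sort the longitudes: -175.425°, -169.710°, +172.122°, +179.090°.
Eastward gaps between consecutive values (wrapping around): 5.715°, 341.832°, 6.968°, 5.485°.
Largest gap = 341.832° ⇒ minimal covering band is its complement: 360° − 341.832° = 18.168°.
Band runs from +172.122° eastward to -169.710°, crossing the antimeridian.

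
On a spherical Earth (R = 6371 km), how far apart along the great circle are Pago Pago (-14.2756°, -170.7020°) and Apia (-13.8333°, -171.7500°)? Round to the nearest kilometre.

Δλ = -171.7500 − -170.7020 = -1.0480°.
Δφ = -13.8333 − -14.2756 = 0.4423°.
a = sin²(Δφ/2) + cos φ₁ · cos φ₂ · sin²(Δλ/2) = 0.000094.
c = 2·atan2(√a, √(1−a)) = 0.01935 rad → d = 6371·c ≈ 123.28 km.

123 km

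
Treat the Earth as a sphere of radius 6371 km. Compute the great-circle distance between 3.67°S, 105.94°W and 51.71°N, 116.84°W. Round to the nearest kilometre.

Δλ = -116.84 − -105.94 = -10.90°.
Δφ = 51.71 − -3.67 = 55.38°.
a = sin²(Δφ/2) + cos φ₁ · cos φ₂ · sin²(Δλ/2) = 0.221513.
c = 2·atan2(√a, √(1−a)) = 0.98006 rad → d = 6371·c ≈ 6243.95 km.

6244 km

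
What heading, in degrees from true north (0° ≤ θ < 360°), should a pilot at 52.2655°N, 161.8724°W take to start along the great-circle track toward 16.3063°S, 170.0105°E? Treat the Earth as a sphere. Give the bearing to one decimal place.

208.3°

Δλ = 170.0105 − -161.8724 = 331.8829°; wrapped into (−180°, 180°]: -28.1171°.
θ = atan2( sin Δλ · cos φ₂ , cos φ₁ · sin φ₂ − sin φ₁ · cos φ₂ · cos Δλ )
  = atan2(-0.45232, -0.84130) = -151.736° → normalised to [0°, 360°): 208.264°.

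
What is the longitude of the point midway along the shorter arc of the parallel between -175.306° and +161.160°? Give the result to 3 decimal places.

+172.927°

Signed shortest Δλ from -175.306° to +161.160° is -23.534°.
Midpoint longitude = -175.306° + (-23.534°)/2 = -175.306° − 11.767° = -187.073°.
Normalise into (−180°, 180°]: +172.927°.
(The naïve average (-175.306 + +161.160)/2 = -7.073° is on the wrong side of the globe.)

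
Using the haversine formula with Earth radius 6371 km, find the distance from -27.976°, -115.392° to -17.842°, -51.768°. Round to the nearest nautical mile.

Δλ = -51.768 − -115.392 = 63.624°.
Δφ = -17.842 − -27.976 = 10.134°.
a = sin²(Δφ/2) + cos φ₁ · cos φ₂ · sin²(Δλ/2) = 0.241397.
c = 2·atan2(√a, √(1−a)) = 1.02721 rad → d = 6371·c ≈ 6544.38 km ≈ 3533.68 nmi.

3534 nmi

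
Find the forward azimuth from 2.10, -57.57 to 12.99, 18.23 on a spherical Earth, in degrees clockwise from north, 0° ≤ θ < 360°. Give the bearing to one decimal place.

77.1°

Δλ = 18.23 − -57.57 = 75.80°.
θ = atan2( sin Δλ · cos φ₂ , cos φ₁ · sin φ₂ − sin φ₁ · cos φ₂ · cos Δλ )
  = atan2(0.94464, 0.21587) = 77.128° → normalised to [0°, 360°): 77.128°.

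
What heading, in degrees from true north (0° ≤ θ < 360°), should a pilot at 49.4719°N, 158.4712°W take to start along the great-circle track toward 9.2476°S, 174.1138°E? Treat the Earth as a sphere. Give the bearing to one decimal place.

210.5°

Δλ = 174.1138 − -158.4712 = 332.5850°; wrapped into (−180°, 180°]: -27.4150°.
θ = atan2( sin Δλ · cos φ₂ , cos φ₁ · sin φ₂ − sin φ₁ · cos φ₂ · cos Δλ )
  = atan2(-0.45445, -0.77038) = -149.464° → normalised to [0°, 360°): 210.536°.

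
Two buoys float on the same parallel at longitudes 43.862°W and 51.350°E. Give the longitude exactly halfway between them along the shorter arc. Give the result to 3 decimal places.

3.744°E

Signed shortest Δλ from -43.862° to +51.350° is +95.212°.
Midpoint longitude = -43.862° + (+95.212°)/2 = -43.862° + 47.606° = +3.744°.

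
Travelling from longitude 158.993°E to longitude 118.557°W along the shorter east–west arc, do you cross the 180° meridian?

Yes

Naïve |-118.557 − 158.993| = 277.55° > 180°, so the shorter arc goes the other way round — across 180°.
Signed shortest Δλ = ((-118.557 − 158.993 + 180) mod 360) − 180 = 82.45°.
Going east by 82.45° from +158.993° passes through 180° before reaching -118.557°.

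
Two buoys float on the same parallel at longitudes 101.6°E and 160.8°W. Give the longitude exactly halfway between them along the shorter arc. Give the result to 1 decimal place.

Signed shortest Δλ from +101.6° to -160.8° is +97.6°.
Midpoint longitude = +101.6° + (+97.6°)/2 = +101.6° + 48.8° = +150.4°.
(The naïve average (+101.6 + -160.8)/2 = -29.6° is on the wrong side of the globe.)

150.4°E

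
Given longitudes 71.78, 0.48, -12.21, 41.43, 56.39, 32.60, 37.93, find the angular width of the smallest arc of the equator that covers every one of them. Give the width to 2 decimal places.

83.99°

Sort the longitudes: -12.21°, +0.48°, +32.60°, +37.93°, +41.43°, +56.39°, +71.78°.
Eastward gaps between consecutive values (wrapping around): 12.69°, 32.12°, 5.33°, 3.50°, 14.96°, 15.39°, 276.01°.
Largest gap = 276.01° ⇒ minimal covering band is its complement: 360° − 276.01° = 83.99°.
Band runs from -12.21° eastward to +71.78°.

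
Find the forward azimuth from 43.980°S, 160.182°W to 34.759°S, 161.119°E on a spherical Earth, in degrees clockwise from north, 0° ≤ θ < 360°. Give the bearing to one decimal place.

Δλ = 161.119 − -160.182 = 321.301°; wrapped into (−180°, 180°]: -38.699°.
θ = atan2( sin Δλ · cos φ₂ , cos φ₁ · sin φ₂ − sin φ₁ · cos φ₂ · cos Δλ )
  = atan2(-0.51366, 0.03499) = -86.104° → normalised to [0°, 360°): 273.896°.

273.9°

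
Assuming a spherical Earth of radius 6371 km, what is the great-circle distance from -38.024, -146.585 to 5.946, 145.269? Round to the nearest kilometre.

Δλ = 145.269 − -146.585 = 291.854°; wrapped into (−180°, 180°]: -68.146°.
Δφ = 5.946 − -38.024 = 43.970°.
a = sin²(Δφ/2) + cos φ₁ · cos φ₂ · sin²(Δλ/2) = 0.386077.
c = 2·atan2(√a, √(1−a)) = 1.34093 rad → d = 6371·c ≈ 8543.07 km.

8543 km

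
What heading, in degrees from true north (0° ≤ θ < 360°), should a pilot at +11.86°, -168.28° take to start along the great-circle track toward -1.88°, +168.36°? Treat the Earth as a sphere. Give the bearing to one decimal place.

240.9°

Δλ = 168.36 − -168.28 = 336.64°; wrapped into (−180°, 180°]: -23.36°.
θ = atan2( sin Δλ · cos φ₂ , cos φ₁ · sin φ₂ − sin φ₁ · cos φ₂ · cos Δλ )
  = atan2(-0.39629, -0.22068) = -119.112° → normalised to [0°, 360°): 240.888°.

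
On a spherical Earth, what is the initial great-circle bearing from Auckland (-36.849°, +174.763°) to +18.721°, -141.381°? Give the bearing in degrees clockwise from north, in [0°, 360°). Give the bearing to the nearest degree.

Δλ = -141.381 − 174.763 = -316.144°; wrapped into (−180°, 180°]: 43.856°.
θ = atan2( sin Δλ · cos φ₂ , cos φ₁ · sin φ₂ − sin φ₁ · cos φ₂ · cos Δλ )
  = atan2(0.65619, 0.66640) = 44.558° → normalised to [0°, 360°): 44.558°.

45°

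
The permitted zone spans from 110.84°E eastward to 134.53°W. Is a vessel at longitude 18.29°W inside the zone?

Band width going east from +110.84° to -134.53°: ((-134.53 − 110.84) mod 360) = 114.63°.
Offset of -18.29° east of the west edge: ((-18.29 − 110.84) mod 360) = 230.87°.
230.87° > 114.63° ⇒ outside.

No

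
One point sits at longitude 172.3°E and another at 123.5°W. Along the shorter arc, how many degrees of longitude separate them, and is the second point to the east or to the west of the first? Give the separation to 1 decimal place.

Raw difference: -123.5 − 172.3 = -295.8°.
Normalise into (−180°, 180°]: -295.8° + 360° = 64.2°.
Positive ⇒ the second point lies to the east; separation 64.2°.

64.2° east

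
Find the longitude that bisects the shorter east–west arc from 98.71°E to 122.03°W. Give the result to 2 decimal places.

168.34°E

Signed shortest Δλ from +98.71° to -122.03° is +139.26°.
Midpoint longitude = +98.71° + (+139.26°)/2 = +98.71° + 69.63° = +168.34°.
(The naïve average (+98.71 + -122.03)/2 = -11.66° is on the wrong side of the globe.)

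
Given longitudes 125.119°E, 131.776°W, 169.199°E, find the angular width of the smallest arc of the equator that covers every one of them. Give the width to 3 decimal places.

Sort the longitudes: -131.776°, +125.119°, +169.199°.
Eastward gaps between consecutive values (wrapping around): 256.895°, 44.080°, 59.025°.
Largest gap = 256.895° ⇒ minimal covering band is its complement: 360° − 256.895° = 103.105°.
Band runs from +125.119° eastward to -131.776°, crossing the antimeridian.

103.105°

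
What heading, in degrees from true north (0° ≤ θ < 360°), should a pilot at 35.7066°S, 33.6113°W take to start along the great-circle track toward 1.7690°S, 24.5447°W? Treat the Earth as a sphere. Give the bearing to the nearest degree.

Δλ = -24.5447 − -33.6113 = 9.0666°.
θ = atan2( sin Δλ · cos φ₂ , cos φ₁ · sin φ₂ − sin φ₁ · cos φ₂ · cos Δλ )
  = atan2(0.15751, 0.55100) = 15.953° → normalised to [0°, 360°): 15.953°.

16°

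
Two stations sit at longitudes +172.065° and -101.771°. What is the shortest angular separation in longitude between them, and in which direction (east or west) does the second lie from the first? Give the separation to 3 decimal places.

86.164° east

Raw difference: -101.771 − 172.065 = -273.836°.
Normalise into (−180°, 180°]: -273.836° + 360° = 86.164°.
Positive ⇒ the second point lies to the east; separation 86.164°.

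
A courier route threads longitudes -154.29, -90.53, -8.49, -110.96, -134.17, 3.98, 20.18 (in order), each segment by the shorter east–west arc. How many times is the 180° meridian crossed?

Leg 1: -154.29° → -90.53°, shortest Δλ = 63.76° (east) — does not cross 180°.
Leg 2: -90.53° → -8.49°, shortest Δλ = 82.04° (east) — does not cross 180°.
Leg 3: -8.49° → -110.96°, shortest Δλ = -102.47° (west) — does not cross 180°.
Leg 4: -110.96° → -134.17°, shortest Δλ = -23.21° (west) — does not cross 180°.
Leg 5: -134.17° → +3.98°, shortest Δλ = 138.15° (east) — does not cross 180°.
Leg 6: +3.98° → +20.18°, shortest Δλ = 16.2° (east) — does not cross 180°.
Total crossings: 0.

0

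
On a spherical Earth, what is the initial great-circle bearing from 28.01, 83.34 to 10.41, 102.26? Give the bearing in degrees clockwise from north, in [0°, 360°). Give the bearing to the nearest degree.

131°

Δλ = 102.26 − 83.34 = 18.92°.
θ = atan2( sin Δλ · cos φ₂ , cos φ₁ · sin φ₂ − sin φ₁ · cos φ₂ · cos Δλ )
  = atan2(0.31891, -0.27741) = 131.019° → normalised to [0°, 360°): 131.019°.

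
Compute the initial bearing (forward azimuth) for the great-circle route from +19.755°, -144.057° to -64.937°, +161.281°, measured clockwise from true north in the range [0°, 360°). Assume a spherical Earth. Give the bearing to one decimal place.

Δλ = 161.281 − -144.057 = 305.338°; wrapped into (−180°, 180°]: -54.662°.
θ = atan2( sin Δλ · cos φ₂ , cos φ₁ · sin φ₂ − sin φ₁ · cos φ₂ · cos Δλ )
  = atan2(-0.34557, -0.93535) = -159.723° → normalised to [0°, 360°): 200.277°.

200.3°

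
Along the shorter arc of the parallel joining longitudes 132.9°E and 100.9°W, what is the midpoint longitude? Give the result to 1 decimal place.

Signed shortest Δλ from +132.9° to -100.9° is +126.2°.
Midpoint longitude = +132.9° + (+126.2°)/2 = +132.9° + 63.1° = +196.0°.
Normalise into (−180°, 180°]: -164.0°.
(The naïve average (+132.9 + -100.9)/2 = 16.0° is on the wrong side of the globe.)

164.0°W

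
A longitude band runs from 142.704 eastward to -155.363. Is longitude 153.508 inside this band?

Band width going east from +142.704° to -155.363°: ((-155.363 − 142.704) mod 360) = 61.933°.
Offset of +153.508° east of the west edge: ((153.508 − 142.704) mod 360) = 10.804°.
10.804° ≤ 61.933° ⇒ inside.

Yes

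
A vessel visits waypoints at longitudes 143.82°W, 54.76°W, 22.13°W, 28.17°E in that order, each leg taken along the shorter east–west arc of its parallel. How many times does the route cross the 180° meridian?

0

Leg 1: -143.82° → -54.76°, shortest Δλ = 89.06° (east) — does not cross 180°.
Leg 2: -54.76° → -22.13°, shortest Δλ = 32.63° (east) — does not cross 180°.
Leg 3: -22.13° → +28.17°, shortest Δλ = 50.3° (east) — does not cross 180°.
Total crossings: 0.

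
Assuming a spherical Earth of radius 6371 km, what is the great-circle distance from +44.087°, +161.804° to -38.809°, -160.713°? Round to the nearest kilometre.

Δλ = -160.713 − 161.804 = -322.517°; wrapped into (−180°, 180°]: 37.483°.
Δφ = -38.809 − 44.087 = -82.896°.
a = sin²(Δφ/2) + cos φ₁ · cos φ₂ · sin²(Δλ/2) = 0.495946.
c = 2·atan2(√a, √(1−a)) = 1.56269 rad → d = 6371·c ≈ 9955.88 km.

9956 km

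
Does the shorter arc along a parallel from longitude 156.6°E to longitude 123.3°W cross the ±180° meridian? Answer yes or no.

Naïve |-123.3 − 156.6| = 279.9° > 180°, so the shorter arc goes the other way round — across 180°.
Signed shortest Δλ = ((-123.3 − 156.6 + 180) mod 360) − 180 = 80.1°.
Going east by 80.1° from +156.6° passes through 180° before reaching -123.3°.

Yes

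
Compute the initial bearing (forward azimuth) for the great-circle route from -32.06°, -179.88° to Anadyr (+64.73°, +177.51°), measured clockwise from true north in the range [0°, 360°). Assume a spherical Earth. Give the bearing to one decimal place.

358.9°

Δλ = 177.51 − -179.88 = 357.39°; wrapped into (−180°, 180°]: -2.61°.
θ = atan2( sin Δλ · cos φ₂ , cos φ₁ · sin φ₂ − sin φ₁ · cos φ₂ · cos Δλ )
  = atan2(-0.01944, 0.99275) = -1.122° → normalised to [0°, 360°): 358.878°.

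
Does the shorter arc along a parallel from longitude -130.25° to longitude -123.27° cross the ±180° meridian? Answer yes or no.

Signed shortest Δλ = ((-123.27 − -130.25 + 180) mod 360) − 180 = 6.98°.
Going east by 6.98° from -130.25° reaches -123.27° without touching 180°.

No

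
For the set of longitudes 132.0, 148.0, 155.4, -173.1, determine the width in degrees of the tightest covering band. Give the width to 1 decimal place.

Sort the longitudes: -173.1°, +132.0°, +148.0°, +155.4°.
Eastward gaps between consecutive values (wrapping around): 305.1°, 16.0°, 7.4°, 31.5°.
Largest gap = 305.1° ⇒ minimal covering band is its complement: 360° − 305.1° = 54.9°.
Band runs from +132.0° eastward to -173.1°, crossing the antimeridian.

54.9°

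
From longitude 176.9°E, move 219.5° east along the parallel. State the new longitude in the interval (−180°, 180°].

Start at +176.9°; shift +219.5° → +396.4°.
+396.4° lies outside (−180°, 180°]; subtract 360° → +36.4°.

36.4°E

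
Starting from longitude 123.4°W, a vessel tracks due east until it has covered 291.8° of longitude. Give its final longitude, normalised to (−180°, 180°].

168.4°E

Start at -123.4°; shift +291.8° → +168.4°.
+168.4° already lies in (−180°, 180°].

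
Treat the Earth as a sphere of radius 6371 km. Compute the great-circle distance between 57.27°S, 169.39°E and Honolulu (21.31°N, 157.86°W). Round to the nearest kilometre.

9254 km

Δλ = -157.86 − 169.39 = -327.25°; wrapped into (−180°, 180°]: 32.75°.
Δφ = 21.31 − -57.27 = 78.58°.
a = sin²(Δφ/2) + cos φ₁ · cos φ₂ · sin²(Δλ/2) = 0.441036.
c = 2·atan2(√a, √(1−a)) = 1.45259 rad → d = 6371·c ≈ 9254.47 km.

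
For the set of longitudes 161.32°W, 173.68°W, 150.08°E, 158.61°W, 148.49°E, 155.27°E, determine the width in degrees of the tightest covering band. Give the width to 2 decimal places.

Sort the longitudes: -173.68°, -161.32°, -158.61°, +148.49°, +150.08°, +155.27°.
Eastward gaps between consecutive values (wrapping around): 12.36°, 2.71°, 307.10°, 1.59°, 5.19°, 31.05°.
Largest gap = 307.10° ⇒ minimal covering band is its complement: 360° − 307.10° = 52.90°.
Band runs from +148.49° eastward to -158.61°, crossing the antimeridian.

52.90°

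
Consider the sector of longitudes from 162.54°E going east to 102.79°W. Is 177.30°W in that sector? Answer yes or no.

Band width going east from +162.54° to -102.79°: ((-102.79 − 162.54) mod 360) = 94.67°.
Offset of -177.30° east of the west edge: ((-177.30 − 162.54) mod 360) = 20.16°.
20.16° ≤ 94.67° ⇒ inside.

Yes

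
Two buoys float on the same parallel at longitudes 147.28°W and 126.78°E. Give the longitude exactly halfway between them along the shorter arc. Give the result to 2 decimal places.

Signed shortest Δλ from -147.28° to +126.78° is -85.94°.
Midpoint longitude = -147.28° + (-85.94°)/2 = -147.28° − 42.97° = -190.25°.
Normalise into (−180°, 180°]: +169.75°.
(The naïve average (-147.28 + +126.78)/2 = -10.25° is on the wrong side of the globe.)

169.75°E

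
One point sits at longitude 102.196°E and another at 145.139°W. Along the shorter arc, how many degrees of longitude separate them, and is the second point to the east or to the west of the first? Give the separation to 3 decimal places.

112.665° east

Raw difference: -145.139 − 102.196 = -247.335°.
Normalise into (−180°, 180°]: -247.335° + 360° = 112.665°.
Positive ⇒ the second point lies to the east; separation 112.665°.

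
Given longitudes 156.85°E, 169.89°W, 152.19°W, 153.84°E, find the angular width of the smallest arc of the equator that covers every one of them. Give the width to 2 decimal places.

Sort the longitudes: -169.89°, -152.19°, +153.84°, +156.85°.
Eastward gaps between consecutive values (wrapping around): 17.70°, 306.03°, 3.01°, 33.26°.
Largest gap = 306.03° ⇒ minimal covering band is its complement: 360° − 306.03° = 53.97°.
Band runs from +153.84° eastward to -152.19°, crossing the antimeridian.

53.97°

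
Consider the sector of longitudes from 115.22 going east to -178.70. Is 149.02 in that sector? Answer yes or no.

Band width going east from +115.22° to -178.70°: ((-178.70 − 115.22) mod 360) = 66.08°.
Offset of +149.02° east of the west edge: ((149.02 − 115.22) mod 360) = 33.80°.
33.80° ≤ 66.08° ⇒ inside.

Yes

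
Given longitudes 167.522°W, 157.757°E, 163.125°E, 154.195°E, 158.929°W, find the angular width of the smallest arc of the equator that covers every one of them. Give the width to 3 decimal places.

46.876°

Sort the longitudes: -167.522°, -158.929°, +154.195°, +157.757°, +163.125°.
Eastward gaps between consecutive values (wrapping around): 8.593°, 313.124°, 3.562°, 5.368°, 29.353°.
Largest gap = 313.124° ⇒ minimal covering band is its complement: 360° − 313.124° = 46.876°.
Band runs from +154.195° eastward to -158.929°, crossing the antimeridian.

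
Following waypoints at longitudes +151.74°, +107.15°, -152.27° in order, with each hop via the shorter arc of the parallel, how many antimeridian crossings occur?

Leg 1: +151.74° → +107.15°, shortest Δλ = -44.59° (west) — does not cross 180°.
Leg 2: +107.15° → -152.27°, shortest Δλ = 100.58° (east) — crosses 180°.
Total crossings: 1.

1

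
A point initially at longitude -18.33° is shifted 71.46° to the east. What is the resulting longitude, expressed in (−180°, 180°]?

Start at -18.33°; shift +71.46° → +53.13°.
+53.13° already lies in (−180°, 180°].

+53.13°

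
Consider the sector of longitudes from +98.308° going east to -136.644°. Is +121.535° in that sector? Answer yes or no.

Band width going east from +98.308° to -136.644°: ((-136.644 − 98.308) mod 360) = 125.048°.
Offset of +121.535° east of the west edge: ((121.535 − 98.308) mod 360) = 23.227°.
23.227° ≤ 125.048° ⇒ inside.

Yes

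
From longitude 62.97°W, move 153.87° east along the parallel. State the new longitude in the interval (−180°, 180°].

Start at -62.97°; shift +153.87° → +90.90°.
+90.90° already lies in (−180°, 180°].

90.90°E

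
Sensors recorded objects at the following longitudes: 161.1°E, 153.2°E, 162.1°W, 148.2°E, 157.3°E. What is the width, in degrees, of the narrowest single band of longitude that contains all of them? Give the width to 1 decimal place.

49.7°

Sort the longitudes: -162.1°, +148.2°, +153.2°, +157.3°, +161.1°.
Eastward gaps between consecutive values (wrapping around): 310.3°, 5.0°, 4.1°, 3.8°, 36.8°.
Largest gap = 310.3° ⇒ minimal covering band is its complement: 360° − 310.3° = 49.7°.
Band runs from +148.2° eastward to -162.1°, crossing the antimeridian.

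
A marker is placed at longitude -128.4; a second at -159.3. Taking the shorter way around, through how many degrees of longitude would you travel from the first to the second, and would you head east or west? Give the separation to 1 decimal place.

Raw difference: -159.3 − -128.4 = -30.9°.
Normalise into (−180°, 180°]: -30.9° stays -30.9°.
Negative ⇒ the second point lies to the west; separation 30.9°.

30.9° west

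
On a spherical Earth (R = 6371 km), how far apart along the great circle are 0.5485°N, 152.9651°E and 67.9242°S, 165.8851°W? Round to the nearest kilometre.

Δλ = -165.8851 − 152.9651 = -318.8502°; wrapped into (−180°, 180°]: 41.1498°.
Δφ = -67.9242 − 0.5485 = -68.4727°.
a = sin²(Δφ/2) + cos φ₁ · cos φ₂ · sin²(Δλ/2) = 0.362943.
c = 2·atan2(√a, √(1−a)) = 1.29313 rad → d = 6371·c ≈ 8238.51 km.

8239 km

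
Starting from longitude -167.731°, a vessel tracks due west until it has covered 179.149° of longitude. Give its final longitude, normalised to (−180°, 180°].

Start at -167.731°; shift −179.149° → -346.880°.
-346.880° lies outside (−180°, 180°]; add 360° → +13.120°.

+13.120°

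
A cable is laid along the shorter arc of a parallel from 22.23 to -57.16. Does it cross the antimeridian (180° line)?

Signed shortest Δλ = ((-57.16 − 22.23 + 180) mod 360) − 180 = -79.39°.
Going west by 79.39° from +22.23° reaches -57.16° without touching 180°.

No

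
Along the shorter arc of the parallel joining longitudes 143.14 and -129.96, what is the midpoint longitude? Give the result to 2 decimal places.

-173.41°

Signed shortest Δλ from +143.14° to -129.96° is +86.90°.
Midpoint longitude = +143.14° + (+86.90°)/2 = +143.14° + 43.45° = +186.59°.
Normalise into (−180°, 180°]: -173.41°.
(The naïve average (+143.14 + -129.96)/2 = 6.59° is on the wrong side of the globe.)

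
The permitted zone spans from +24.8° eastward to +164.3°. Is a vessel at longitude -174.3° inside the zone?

No

Band width going east from +24.8° to +164.3°: ((164.3 − 24.8) mod 360) = 139.5°.
Offset of -174.3° east of the west edge: ((-174.3 − 24.8) mod 360) = 160.9°.
160.9° > 139.5° ⇒ outside.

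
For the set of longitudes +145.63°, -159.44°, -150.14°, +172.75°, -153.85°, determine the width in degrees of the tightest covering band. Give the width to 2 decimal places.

64.23°

Sort the longitudes: -159.44°, -153.85°, -150.14°, +145.63°, +172.75°.
Eastward gaps between consecutive values (wrapping around): 5.59°, 3.71°, 295.77°, 27.12°, 27.81°.
Largest gap = 295.77° ⇒ minimal covering band is its complement: 360° − 295.77° = 64.23°.
Band runs from +145.63° eastward to -150.14°, crossing the antimeridian.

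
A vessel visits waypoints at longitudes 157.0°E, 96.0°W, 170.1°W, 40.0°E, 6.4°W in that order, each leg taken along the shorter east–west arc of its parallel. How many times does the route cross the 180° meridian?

2

Leg 1: +157.0° → -96.0°, shortest Δλ = 107.0° (east) — crosses 180°.
Leg 2: -96.0° → -170.1°, shortest Δλ = -74.1° (west) — does not cross 180°.
Leg 3: -170.1° → +40.0°, shortest Δλ = -149.9° (west) — crosses 180°.
Leg 4: +40.0° → -6.4°, shortest Δλ = -46.4° (west) — does not cross 180°.
Total crossings: 2.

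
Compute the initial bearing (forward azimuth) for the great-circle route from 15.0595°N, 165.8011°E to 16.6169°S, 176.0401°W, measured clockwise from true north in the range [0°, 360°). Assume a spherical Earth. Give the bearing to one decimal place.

149.8°

Δλ = -176.0401 − 165.8011 = -341.8412°; wrapped into (−180°, 180°]: 18.1588°.
θ = atan2( sin Δλ · cos φ₂ , cos φ₁ · sin φ₂ − sin φ₁ · cos φ₂ · cos Δλ )
  = atan2(0.29864, -0.51272) = 149.781° → normalised to [0°, 360°): 149.781°.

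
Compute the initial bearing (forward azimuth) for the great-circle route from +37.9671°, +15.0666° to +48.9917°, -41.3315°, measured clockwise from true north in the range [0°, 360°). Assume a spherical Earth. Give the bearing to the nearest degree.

Δλ = -41.3315 − 15.0666 = -56.3981°.
θ = atan2( sin Δλ · cos φ₂ , cos φ₁ · sin φ₂ − sin φ₁ · cos φ₂ · cos Δλ )
  = atan2(-0.54652, 0.37151) = -55.794° → normalised to [0°, 360°): 304.206°.

304°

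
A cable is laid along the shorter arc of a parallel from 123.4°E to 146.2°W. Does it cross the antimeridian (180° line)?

Naïve |-146.2 − 123.4| = 269.6° > 180°, so the shorter arc goes the other way round — across 180°.
Signed shortest Δλ = ((-146.2 − 123.4 + 180) mod 360) − 180 = 90.4°.
Going east by 90.4° from +123.4° passes through 180° before reaching -146.2°.

Yes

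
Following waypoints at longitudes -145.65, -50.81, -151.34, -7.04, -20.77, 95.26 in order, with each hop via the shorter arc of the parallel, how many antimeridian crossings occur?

Leg 1: -145.65° → -50.81°, shortest Δλ = 94.84° (east) — does not cross 180°.
Leg 2: -50.81° → -151.34°, shortest Δλ = -100.53° (west) — does not cross 180°.
Leg 3: -151.34° → -7.04°, shortest Δλ = 144.3° (east) — does not cross 180°.
Leg 4: -7.04° → -20.77°, shortest Δλ = -13.73° (west) — does not cross 180°.
Leg 5: -20.77° → +95.26°, shortest Δλ = 116.03° (east) — does not cross 180°.
Total crossings: 0.

0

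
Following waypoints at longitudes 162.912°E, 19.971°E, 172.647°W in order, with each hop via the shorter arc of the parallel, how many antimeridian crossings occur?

1

Leg 1: +162.912° → +19.971°, shortest Δλ = -142.941° (west) — does not cross 180°.
Leg 2: +19.971° → -172.647°, shortest Δλ = 167.382° (east) — crosses 180°.
Total crossings: 1.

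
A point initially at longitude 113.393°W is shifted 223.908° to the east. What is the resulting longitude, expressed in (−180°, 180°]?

Start at -113.393°; shift +223.908° → +110.515°.
+110.515° already lies in (−180°, 180°].

110.515°E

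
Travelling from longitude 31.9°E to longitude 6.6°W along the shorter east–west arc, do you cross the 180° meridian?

Signed shortest Δλ = ((-6.6 − 31.9 + 180) mod 360) − 180 = -38.5°.
Going west by 38.5° from +31.9° reaches -6.6° without touching 180°.

No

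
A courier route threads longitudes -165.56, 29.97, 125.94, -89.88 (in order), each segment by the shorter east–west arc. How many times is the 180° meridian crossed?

2

Leg 1: -165.56° → +29.97°, shortest Δλ = -164.47° (west) — crosses 180°.
Leg 2: +29.97° → +125.94°, shortest Δλ = 95.97° (east) — does not cross 180°.
Leg 3: +125.94° → -89.88°, shortest Δλ = 144.18° (east) — crosses 180°.
Total crossings: 2.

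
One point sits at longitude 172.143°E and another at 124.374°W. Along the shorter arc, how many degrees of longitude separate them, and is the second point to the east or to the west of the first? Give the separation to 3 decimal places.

Raw difference: -124.374 − 172.143 = -296.517°.
Normalise into (−180°, 180°]: -296.517° + 360° = 63.483°.
Positive ⇒ the second point lies to the east; separation 63.483°.

63.483° east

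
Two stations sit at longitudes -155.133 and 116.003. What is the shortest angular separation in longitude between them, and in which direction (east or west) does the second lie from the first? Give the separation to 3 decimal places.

Raw difference: 116.003 − -155.133 = 271.136°.
Normalise into (−180°, 180°]: 271.136° − 360° = -88.864°.
Negative ⇒ the second point lies to the west; separation 88.864°.

88.864° west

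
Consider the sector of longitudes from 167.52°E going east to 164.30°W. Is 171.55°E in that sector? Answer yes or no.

Band width going east from +167.52° to -164.30°: ((-164.30 − 167.52) mod 360) = 28.18°.
Offset of +171.55° east of the west edge: ((171.55 − 167.52) mod 360) = 4.03°.
4.03° ≤ 28.18° ⇒ inside.

Yes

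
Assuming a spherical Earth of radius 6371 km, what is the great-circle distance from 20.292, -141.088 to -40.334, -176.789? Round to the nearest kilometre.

Δλ = -176.789 − -141.088 = -35.701°.
Δφ = -40.334 − 20.292 = -60.626°.
a = sin²(Δφ/2) + cos φ₁ · cos φ₂ · sin²(Δλ/2) = 0.321927.
c = 2·atan2(√a, √(1−a)) = 1.20666 rad → d = 6371·c ≈ 7687.61 km.

7688 km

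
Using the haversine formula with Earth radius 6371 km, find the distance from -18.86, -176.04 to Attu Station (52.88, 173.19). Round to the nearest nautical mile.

Δλ = 173.19 − -176.04 = 349.23°; wrapped into (−180°, 180°]: -10.77°.
Δφ = 52.88 − -18.86 = 71.74°.
a = sin²(Δφ/2) + cos φ₁ · cos φ₂ · sin²(Δλ/2) = 0.348365.
c = 2·atan2(√a, √(1−a)) = 1.26267 rad → d = 6371·c ≈ 8044.50 km ≈ 4343.68 nmi.

4344 nmi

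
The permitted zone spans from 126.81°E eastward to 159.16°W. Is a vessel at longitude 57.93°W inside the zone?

No

Band width going east from +126.81° to -159.16°: ((-159.16 − 126.81) mod 360) = 74.03°.
Offset of -57.93° east of the west edge: ((-57.93 − 126.81) mod 360) = 175.26°.
175.26° > 74.03° ⇒ outside.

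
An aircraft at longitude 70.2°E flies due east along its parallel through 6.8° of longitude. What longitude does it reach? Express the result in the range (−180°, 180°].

77.0°E

Start at +70.2°; shift +6.8° → +77.0°.
+77.0° already lies in (−180°, 180°].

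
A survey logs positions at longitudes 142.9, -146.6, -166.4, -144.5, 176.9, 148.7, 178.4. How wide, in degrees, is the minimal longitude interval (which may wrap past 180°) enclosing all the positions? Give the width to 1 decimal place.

Sort the longitudes: -166.4°, -146.6°, -144.5°, +142.9°, +148.7°, +176.9°, +178.4°.
Eastward gaps between consecutive values (wrapping around): 19.8°, 2.1°, 287.4°, 5.8°, 28.2°, 1.5°, 15.2°.
Largest gap = 287.4° ⇒ minimal covering band is its complement: 360° − 287.4° = 72.6°.
Band runs from +142.9° eastward to -144.5°, crossing the antimeridian.

72.6°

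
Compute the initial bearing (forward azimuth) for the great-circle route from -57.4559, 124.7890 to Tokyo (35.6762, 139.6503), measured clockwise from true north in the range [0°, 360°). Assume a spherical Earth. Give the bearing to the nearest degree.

Δλ = 139.6503 − 124.7890 = 14.8613°.
θ = atan2( sin Δλ · cos φ₂ , cos φ₁ · sin φ₂ − sin φ₁ · cos φ₂ · cos Δλ )
  = atan2(0.20835, 0.97560) = 12.055° → normalised to [0°, 360°): 12.055°.

12°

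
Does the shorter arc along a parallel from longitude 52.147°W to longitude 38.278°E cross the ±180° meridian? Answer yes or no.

No

Signed shortest Δλ = ((38.278 − -52.147 + 180) mod 360) − 180 = 90.425°.
Going east by 90.425° from -52.147° reaches +38.278° without touching 180°.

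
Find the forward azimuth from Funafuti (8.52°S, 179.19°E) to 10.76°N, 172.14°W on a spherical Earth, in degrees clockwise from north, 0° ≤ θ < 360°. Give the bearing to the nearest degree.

24°

Δλ = -172.14 − 179.19 = -351.33°; wrapped into (−180°, 180°]: 8.67°.
θ = atan2( sin Δλ · cos φ₂ , cos φ₁ · sin φ₂ − sin φ₁ · cos φ₂ · cos Δλ )
  = atan2(0.14809, 0.32852) = 24.265° → normalised to [0°, 360°): 24.265°.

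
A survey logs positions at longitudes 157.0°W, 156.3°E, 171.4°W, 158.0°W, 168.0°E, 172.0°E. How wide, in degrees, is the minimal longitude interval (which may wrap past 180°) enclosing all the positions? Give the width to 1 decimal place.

Sort the longitudes: -171.4°, -158.0°, -157.0°, +156.3°, +168.0°, +172.0°.
Eastward gaps between consecutive values (wrapping around): 13.4°, 1.0°, 313.3°, 11.7°, 4.0°, 16.6°.
Largest gap = 313.3° ⇒ minimal covering band is its complement: 360° − 313.3° = 46.7°.
Band runs from +156.3° eastward to -157.0°, crossing the antimeridian.

46.7°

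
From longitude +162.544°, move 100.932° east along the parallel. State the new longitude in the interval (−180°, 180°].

-96.524°

Start at +162.544°; shift +100.932° → +263.476°.
+263.476° lies outside (−180°, 180°]; subtract 360° → -96.524°.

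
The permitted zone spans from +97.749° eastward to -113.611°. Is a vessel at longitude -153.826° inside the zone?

Band width going east from +97.749° to -113.611°: ((-113.611 − 97.749) mod 360) = 148.640°.
Offset of -153.826° east of the west edge: ((-153.826 − 97.749) mod 360) = 108.425°.
108.425° ≤ 148.640° ⇒ inside.

Yes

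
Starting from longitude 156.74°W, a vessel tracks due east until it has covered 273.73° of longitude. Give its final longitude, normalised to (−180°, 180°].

Start at -156.74°; shift +273.73° → +116.99°.
+116.99° already lies in (−180°, 180°].

116.99°E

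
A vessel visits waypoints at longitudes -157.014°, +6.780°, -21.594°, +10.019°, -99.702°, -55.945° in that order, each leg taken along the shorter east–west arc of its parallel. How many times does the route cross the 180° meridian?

0

Leg 1: -157.014° → +6.780°, shortest Δλ = 163.794° (east) — does not cross 180°.
Leg 2: +6.780° → -21.594°, shortest Δλ = -28.374° (west) — does not cross 180°.
Leg 3: -21.594° → +10.019°, shortest Δλ = 31.613° (east) — does not cross 180°.
Leg 4: +10.019° → -99.702°, shortest Δλ = -109.721° (west) — does not cross 180°.
Leg 5: -99.702° → -55.945°, shortest Δλ = 43.757° (east) — does not cross 180°.
Total crossings: 0.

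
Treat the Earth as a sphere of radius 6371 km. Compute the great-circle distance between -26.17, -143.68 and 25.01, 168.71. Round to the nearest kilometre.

Δλ = 168.71 − -143.68 = 312.39°; wrapped into (−180°, 180°]: -47.61°.
Δφ = 25.01 − -26.17 = 51.18°.
a = sin²(Δφ/2) + cos φ₁ · cos φ₂ · sin²(Δλ/2) = 0.319065.
c = 2·atan2(√a, √(1−a)) = 1.20052 rad → d = 6371·c ≈ 7648.54 km.

7649 km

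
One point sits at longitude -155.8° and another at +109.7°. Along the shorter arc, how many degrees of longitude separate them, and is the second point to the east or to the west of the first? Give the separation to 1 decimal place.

Raw difference: 109.7 − -155.8 = 265.5°.
Normalise into (−180°, 180°]: 265.5° − 360° = -94.5°.
Negative ⇒ the second point lies to the west; separation 94.5°.

94.5° west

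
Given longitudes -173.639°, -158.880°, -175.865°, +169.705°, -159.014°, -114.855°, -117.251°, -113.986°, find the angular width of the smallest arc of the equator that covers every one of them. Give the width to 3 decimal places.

Sort the longitudes: -175.865°, -173.639°, -159.014°, -158.880°, -117.251°, -114.855°, -113.986°, +169.705°.
Eastward gaps between consecutive values (wrapping around): 2.226°, 14.625°, 0.134°, 41.629°, 2.396°, 0.869°, 283.691°, 14.430°.
Largest gap = 283.691° ⇒ minimal covering band is its complement: 360° − 283.691° = 76.309°.
Band runs from +169.705° eastward to -113.986°, crossing the antimeridian.

76.309°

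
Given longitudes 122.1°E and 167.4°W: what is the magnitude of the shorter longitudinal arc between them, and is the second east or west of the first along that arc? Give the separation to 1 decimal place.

Raw difference: -167.4 − 122.1 = -289.5°.
Normalise into (−180°, 180°]: -289.5° + 360° = 70.5°.
Positive ⇒ the second point lies to the east; separation 70.5°.

70.5° east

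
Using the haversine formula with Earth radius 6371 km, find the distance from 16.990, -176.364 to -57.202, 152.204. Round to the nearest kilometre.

Δλ = 152.204 − -176.364 = 328.568°; wrapped into (−180°, 180°]: -31.432°.
Δφ = -57.202 − 16.990 = -74.192°.
a = sin²(Δφ/2) + cos φ₁ · cos φ₂ · sin²(Δλ/2) = 0.401801.
c = 2·atan2(√a, √(1−a)) = 1.37311 rad → d = 6371·c ≈ 8748.11 km.

8748 km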